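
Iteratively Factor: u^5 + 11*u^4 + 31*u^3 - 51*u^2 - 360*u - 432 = (u + 4)*(u^4 + 7*u^3 + 3*u^2 - 63*u - 108) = (u + 3)*(u + 4)*(u^3 + 4*u^2 - 9*u - 36) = (u + 3)*(u + 4)^2*(u^2 - 9) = (u - 3)*(u + 3)*(u + 4)^2*(u + 3)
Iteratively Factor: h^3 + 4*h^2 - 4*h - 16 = (h - 2)*(h^2 + 6*h + 8) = (h - 2)*(h + 2)*(h + 4)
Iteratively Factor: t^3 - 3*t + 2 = (t - 1)*(t^2 + t - 2) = (t - 1)*(t + 2)*(t - 1)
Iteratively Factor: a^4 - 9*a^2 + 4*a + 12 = (a + 1)*(a^3 - a^2 - 8*a + 12) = (a + 1)*(a + 3)*(a^2 - 4*a + 4) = (a - 2)*(a + 1)*(a + 3)*(a - 2)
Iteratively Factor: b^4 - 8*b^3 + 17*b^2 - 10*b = (b - 1)*(b^3 - 7*b^2 + 10*b) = b*(b - 1)*(b^2 - 7*b + 10) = b*(b - 5)*(b - 1)*(b - 2)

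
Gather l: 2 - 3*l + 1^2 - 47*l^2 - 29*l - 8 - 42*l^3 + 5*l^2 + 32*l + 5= -42*l^3 - 42*l^2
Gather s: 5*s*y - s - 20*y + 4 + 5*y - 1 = s*(5*y - 1) - 15*y + 3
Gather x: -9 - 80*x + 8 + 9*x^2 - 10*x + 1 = 9*x^2 - 90*x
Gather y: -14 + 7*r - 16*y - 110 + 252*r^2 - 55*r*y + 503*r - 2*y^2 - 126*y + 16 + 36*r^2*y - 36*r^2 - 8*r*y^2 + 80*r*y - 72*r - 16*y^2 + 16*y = 216*r^2 + 438*r + y^2*(-8*r - 18) + y*(36*r^2 + 25*r - 126) - 108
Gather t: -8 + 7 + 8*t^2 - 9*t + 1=8*t^2 - 9*t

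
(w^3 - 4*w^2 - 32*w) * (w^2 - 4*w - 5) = w^5 - 8*w^4 - 21*w^3 + 148*w^2 + 160*w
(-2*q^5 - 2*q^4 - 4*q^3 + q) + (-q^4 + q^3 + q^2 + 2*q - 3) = -2*q^5 - 3*q^4 - 3*q^3 + q^2 + 3*q - 3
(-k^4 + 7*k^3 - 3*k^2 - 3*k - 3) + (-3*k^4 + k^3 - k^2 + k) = -4*k^4 + 8*k^3 - 4*k^2 - 2*k - 3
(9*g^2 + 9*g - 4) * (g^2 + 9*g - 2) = 9*g^4 + 90*g^3 + 59*g^2 - 54*g + 8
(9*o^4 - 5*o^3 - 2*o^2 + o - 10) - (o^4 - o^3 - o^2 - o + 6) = 8*o^4 - 4*o^3 - o^2 + 2*o - 16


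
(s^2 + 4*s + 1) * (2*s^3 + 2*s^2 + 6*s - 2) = 2*s^5 + 10*s^4 + 16*s^3 + 24*s^2 - 2*s - 2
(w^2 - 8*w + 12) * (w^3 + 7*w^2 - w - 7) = w^5 - w^4 - 45*w^3 + 85*w^2 + 44*w - 84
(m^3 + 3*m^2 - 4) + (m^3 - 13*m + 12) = 2*m^3 + 3*m^2 - 13*m + 8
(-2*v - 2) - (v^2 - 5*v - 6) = -v^2 + 3*v + 4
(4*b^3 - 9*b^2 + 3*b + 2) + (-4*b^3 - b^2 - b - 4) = -10*b^2 + 2*b - 2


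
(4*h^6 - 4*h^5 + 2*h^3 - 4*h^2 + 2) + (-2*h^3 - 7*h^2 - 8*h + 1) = 4*h^6 - 4*h^5 - 11*h^2 - 8*h + 3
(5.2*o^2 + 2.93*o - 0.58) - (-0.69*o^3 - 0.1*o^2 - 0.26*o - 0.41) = 0.69*o^3 + 5.3*o^2 + 3.19*o - 0.17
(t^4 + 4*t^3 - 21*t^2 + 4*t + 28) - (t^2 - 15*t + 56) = t^4 + 4*t^3 - 22*t^2 + 19*t - 28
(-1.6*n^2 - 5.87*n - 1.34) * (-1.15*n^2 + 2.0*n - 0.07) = 1.84*n^4 + 3.5505*n^3 - 10.087*n^2 - 2.2691*n + 0.0938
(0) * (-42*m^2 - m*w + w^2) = 0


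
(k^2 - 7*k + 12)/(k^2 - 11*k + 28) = (k - 3)/(k - 7)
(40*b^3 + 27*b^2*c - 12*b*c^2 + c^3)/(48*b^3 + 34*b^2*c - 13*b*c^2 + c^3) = (5*b - c)/(6*b - c)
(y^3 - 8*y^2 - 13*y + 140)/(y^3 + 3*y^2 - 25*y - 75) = (y^2 - 3*y - 28)/(y^2 + 8*y + 15)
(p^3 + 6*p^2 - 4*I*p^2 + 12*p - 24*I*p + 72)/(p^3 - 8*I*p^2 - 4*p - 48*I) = (p + 6)/(p - 4*I)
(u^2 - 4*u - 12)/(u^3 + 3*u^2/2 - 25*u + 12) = 2*(u^2 - 4*u - 12)/(2*u^3 + 3*u^2 - 50*u + 24)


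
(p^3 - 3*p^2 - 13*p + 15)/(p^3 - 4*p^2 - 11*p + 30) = (p - 1)/(p - 2)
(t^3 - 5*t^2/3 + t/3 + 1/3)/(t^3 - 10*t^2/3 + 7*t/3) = (3*t^2 - 2*t - 1)/(t*(3*t - 7))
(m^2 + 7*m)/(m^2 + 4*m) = (m + 7)/(m + 4)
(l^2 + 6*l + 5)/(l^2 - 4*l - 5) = (l + 5)/(l - 5)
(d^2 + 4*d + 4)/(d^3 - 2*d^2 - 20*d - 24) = 1/(d - 6)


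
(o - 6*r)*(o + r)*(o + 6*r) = o^3 + o^2*r - 36*o*r^2 - 36*r^3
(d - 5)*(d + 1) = d^2 - 4*d - 5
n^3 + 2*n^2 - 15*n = n*(n - 3)*(n + 5)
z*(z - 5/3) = z^2 - 5*z/3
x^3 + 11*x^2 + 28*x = x*(x + 4)*(x + 7)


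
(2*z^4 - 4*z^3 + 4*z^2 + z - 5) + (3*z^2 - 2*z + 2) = 2*z^4 - 4*z^3 + 7*z^2 - z - 3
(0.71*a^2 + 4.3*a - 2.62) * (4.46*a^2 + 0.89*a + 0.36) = 3.1666*a^4 + 19.8099*a^3 - 7.6026*a^2 - 0.7838*a - 0.9432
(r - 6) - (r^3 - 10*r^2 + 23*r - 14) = -r^3 + 10*r^2 - 22*r + 8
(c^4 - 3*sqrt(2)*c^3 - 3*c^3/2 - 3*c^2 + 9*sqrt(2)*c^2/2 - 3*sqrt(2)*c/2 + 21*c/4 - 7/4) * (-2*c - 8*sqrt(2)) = -2*c^5 - 2*sqrt(2)*c^4 + 3*c^4 + 3*sqrt(2)*c^3 + 54*c^3 - 165*c^2/2 + 27*sqrt(2)*c^2 - 42*sqrt(2)*c + 55*c/2 + 14*sqrt(2)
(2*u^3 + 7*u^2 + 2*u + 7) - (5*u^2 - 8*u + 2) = 2*u^3 + 2*u^2 + 10*u + 5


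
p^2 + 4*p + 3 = (p + 1)*(p + 3)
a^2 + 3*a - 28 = (a - 4)*(a + 7)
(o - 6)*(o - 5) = o^2 - 11*o + 30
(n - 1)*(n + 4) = n^2 + 3*n - 4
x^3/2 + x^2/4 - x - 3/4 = (x/2 + 1/2)*(x - 3/2)*(x + 1)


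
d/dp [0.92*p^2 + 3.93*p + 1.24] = 1.84*p + 3.93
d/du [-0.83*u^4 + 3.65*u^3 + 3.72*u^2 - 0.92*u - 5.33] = -3.32*u^3 + 10.95*u^2 + 7.44*u - 0.92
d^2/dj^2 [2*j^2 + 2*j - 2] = 4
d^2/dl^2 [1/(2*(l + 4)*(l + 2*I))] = ((l + 4)^2 + (l + 4)*(l + 2*I) + (l + 2*I)^2)/((l + 4)^3*(l + 2*I)^3)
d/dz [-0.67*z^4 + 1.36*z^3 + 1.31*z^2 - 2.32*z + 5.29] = -2.68*z^3 + 4.08*z^2 + 2.62*z - 2.32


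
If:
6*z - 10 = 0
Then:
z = 5/3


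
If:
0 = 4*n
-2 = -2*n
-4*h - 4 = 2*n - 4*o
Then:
No Solution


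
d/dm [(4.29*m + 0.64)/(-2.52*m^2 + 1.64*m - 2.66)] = (10.8108*m^2 + 3.2256*m - 12.461)/(6.3504*m^4 - 8.2656*m^3 + 16.096*m^2 - 8.7248*m + 7.0756)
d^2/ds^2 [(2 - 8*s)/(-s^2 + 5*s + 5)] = 4*(3*(7 - 4*s)*(-s^2 + 5*s + 5) - (2*s - 5)^2*(4*s - 1))/(-s^2 + 5*s + 5)^3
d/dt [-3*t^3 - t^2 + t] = -9*t^2 - 2*t + 1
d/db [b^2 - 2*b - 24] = 2*b - 2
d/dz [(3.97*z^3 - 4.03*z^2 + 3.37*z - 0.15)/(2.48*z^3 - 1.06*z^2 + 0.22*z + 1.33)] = (5.7862*z^4 - 14.9684*z^3 + 19.6419*z^2 - 11.0378*z + 4.5151)/(6.1504*z^6 - 5.2576*z^5 + 2.2148*z^4 + 6.1304*z^3 - 2.7712*z^2 + 0.5852*z + 1.7689)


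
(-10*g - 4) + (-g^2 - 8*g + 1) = -g^2 - 18*g - 3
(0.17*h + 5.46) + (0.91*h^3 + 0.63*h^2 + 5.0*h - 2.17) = 0.91*h^3 + 0.63*h^2 + 5.17*h + 3.29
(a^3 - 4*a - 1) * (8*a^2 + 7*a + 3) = 8*a^5 + 7*a^4 - 29*a^3 - 36*a^2 - 19*a - 3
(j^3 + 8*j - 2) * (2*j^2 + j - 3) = 2*j^5 + j^4 + 13*j^3 + 4*j^2 - 26*j + 6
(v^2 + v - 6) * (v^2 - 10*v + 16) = v^4 - 9*v^3 + 76*v - 96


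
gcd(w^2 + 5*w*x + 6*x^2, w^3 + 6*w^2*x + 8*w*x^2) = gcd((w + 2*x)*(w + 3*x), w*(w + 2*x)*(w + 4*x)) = w + 2*x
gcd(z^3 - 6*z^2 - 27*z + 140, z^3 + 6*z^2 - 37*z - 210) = z + 5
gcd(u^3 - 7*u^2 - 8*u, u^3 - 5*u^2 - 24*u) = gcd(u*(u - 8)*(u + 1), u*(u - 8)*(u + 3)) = u^2 - 8*u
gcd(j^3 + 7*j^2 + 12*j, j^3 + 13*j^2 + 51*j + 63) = j + 3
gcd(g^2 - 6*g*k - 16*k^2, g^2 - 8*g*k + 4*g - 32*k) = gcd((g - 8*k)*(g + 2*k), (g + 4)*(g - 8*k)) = g - 8*k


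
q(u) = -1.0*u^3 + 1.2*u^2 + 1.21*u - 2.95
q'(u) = -3.0*u^2 + 2.4*u + 1.21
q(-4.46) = 104.24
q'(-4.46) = -69.17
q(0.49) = -2.19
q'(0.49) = 1.67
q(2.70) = -10.62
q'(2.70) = -14.18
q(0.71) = -1.84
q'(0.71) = 1.40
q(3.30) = -21.83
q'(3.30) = -23.54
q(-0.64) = -2.97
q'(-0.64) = -1.55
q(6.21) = -188.64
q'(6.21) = -99.58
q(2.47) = -7.71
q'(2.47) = -11.16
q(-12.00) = 1883.33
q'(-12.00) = -459.59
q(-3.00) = 31.22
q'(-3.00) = -32.99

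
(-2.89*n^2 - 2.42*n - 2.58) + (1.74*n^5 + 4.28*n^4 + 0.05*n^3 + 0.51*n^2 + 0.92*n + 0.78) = 1.74*n^5 + 4.28*n^4 + 0.05*n^3 - 2.38*n^2 - 1.5*n - 1.8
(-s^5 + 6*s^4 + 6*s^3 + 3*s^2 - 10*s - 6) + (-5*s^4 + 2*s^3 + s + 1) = -s^5 + s^4 + 8*s^3 + 3*s^2 - 9*s - 5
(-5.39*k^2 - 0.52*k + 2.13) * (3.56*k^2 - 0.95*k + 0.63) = -19.1884*k^4 + 3.2693*k^3 + 4.6811*k^2 - 2.3511*k + 1.3419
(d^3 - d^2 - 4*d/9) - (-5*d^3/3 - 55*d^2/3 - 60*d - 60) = 8*d^3/3 + 52*d^2/3 + 536*d/9 + 60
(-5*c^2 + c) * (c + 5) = -5*c^3 - 24*c^2 + 5*c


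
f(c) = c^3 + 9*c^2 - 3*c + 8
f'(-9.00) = 78.00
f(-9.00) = 35.00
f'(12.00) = 645.00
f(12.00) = 2996.00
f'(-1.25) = -20.81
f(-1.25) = 23.86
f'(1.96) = 43.80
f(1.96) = 44.22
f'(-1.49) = -23.16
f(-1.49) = 29.14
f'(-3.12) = -29.96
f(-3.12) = 74.60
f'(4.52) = 139.65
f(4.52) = 270.66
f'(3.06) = 80.17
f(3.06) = 111.75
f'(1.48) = 30.21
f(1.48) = 26.52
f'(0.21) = 0.91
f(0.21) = 7.78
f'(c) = 3*c^2 + 18*c - 3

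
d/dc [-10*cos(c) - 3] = 10*sin(c)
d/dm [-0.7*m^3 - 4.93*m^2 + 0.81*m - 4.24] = -2.1*m^2 - 9.86*m + 0.81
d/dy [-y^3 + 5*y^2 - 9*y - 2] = -3*y^2 + 10*y - 9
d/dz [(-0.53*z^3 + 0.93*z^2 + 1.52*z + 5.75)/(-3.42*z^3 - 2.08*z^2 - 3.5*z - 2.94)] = (4.283*z^4 + 14.1068*z^3 + 63.5762*z^2 + 18.4516*z + 15.6562)/(11.6964*z^6 + 14.2272*z^5 + 28.2664*z^4 + 34.6696*z^3 + 24.4804*z^2 + 20.58*z + 8.6436)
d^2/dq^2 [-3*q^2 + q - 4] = -6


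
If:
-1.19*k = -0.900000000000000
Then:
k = 0.76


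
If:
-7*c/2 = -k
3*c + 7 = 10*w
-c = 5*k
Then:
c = 0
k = 0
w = 7/10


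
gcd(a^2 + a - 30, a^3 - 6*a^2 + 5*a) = a - 5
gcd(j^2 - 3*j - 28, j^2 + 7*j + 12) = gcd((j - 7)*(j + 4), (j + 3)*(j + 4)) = j + 4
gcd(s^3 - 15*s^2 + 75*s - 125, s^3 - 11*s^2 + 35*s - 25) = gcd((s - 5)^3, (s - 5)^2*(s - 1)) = s^2 - 10*s + 25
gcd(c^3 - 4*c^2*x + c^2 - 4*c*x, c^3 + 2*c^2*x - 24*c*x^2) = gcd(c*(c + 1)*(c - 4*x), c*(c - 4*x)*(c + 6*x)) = -c^2 + 4*c*x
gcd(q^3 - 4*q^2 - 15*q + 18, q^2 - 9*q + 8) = q - 1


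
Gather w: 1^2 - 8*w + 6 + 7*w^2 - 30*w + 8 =7*w^2 - 38*w + 15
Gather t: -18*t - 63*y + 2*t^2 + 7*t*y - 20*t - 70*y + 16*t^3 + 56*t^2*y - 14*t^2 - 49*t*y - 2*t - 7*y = 16*t^3 + t^2*(56*y - 12) + t*(-42*y - 40) - 140*y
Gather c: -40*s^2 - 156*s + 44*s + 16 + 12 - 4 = -40*s^2 - 112*s + 24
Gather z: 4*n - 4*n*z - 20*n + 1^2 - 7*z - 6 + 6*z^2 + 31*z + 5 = -16*n + 6*z^2 + z*(24 - 4*n)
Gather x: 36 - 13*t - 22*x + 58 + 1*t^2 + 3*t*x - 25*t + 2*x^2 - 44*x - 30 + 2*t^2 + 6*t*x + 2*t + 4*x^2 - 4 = 3*t^2 - 36*t + 6*x^2 + x*(9*t - 66) + 60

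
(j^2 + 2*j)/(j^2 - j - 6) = j/(j - 3)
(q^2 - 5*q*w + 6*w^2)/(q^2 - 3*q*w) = (q - 2*w)/q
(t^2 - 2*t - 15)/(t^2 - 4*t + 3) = (t^2 - 2*t - 15)/(t^2 - 4*t + 3)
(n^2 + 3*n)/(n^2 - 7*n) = (n + 3)/(n - 7)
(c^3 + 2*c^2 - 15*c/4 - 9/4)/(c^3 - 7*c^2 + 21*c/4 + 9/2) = (c + 3)/(c - 6)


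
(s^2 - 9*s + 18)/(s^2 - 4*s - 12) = (s - 3)/(s + 2)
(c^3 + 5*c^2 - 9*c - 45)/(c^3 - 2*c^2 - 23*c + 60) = (c + 3)/(c - 4)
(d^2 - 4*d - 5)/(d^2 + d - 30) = (d + 1)/(d + 6)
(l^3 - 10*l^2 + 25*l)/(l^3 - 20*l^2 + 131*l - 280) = l*(l - 5)/(l^2 - 15*l + 56)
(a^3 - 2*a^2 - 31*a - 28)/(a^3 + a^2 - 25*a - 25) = (a^2 - 3*a - 28)/(a^2 - 25)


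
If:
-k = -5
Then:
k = 5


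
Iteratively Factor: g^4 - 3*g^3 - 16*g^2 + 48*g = (g)*(g^3 - 3*g^2 - 16*g + 48) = g*(g - 4)*(g^2 + g - 12) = g*(g - 4)*(g - 3)*(g + 4)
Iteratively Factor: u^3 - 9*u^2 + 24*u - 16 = (u - 4)*(u^2 - 5*u + 4) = (u - 4)^2*(u - 1)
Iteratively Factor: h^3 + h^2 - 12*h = (h - 3)*(h^2 + 4*h) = h*(h - 3)*(h + 4)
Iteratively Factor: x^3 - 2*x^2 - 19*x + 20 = (x + 4)*(x^2 - 6*x + 5) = (x - 5)*(x + 4)*(x - 1)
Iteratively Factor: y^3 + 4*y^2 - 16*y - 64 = (y + 4)*(y^2 - 16) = (y - 4)*(y + 4)*(y + 4)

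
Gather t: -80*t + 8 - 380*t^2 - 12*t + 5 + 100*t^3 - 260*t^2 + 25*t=100*t^3 - 640*t^2 - 67*t + 13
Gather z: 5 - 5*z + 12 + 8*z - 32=3*z - 15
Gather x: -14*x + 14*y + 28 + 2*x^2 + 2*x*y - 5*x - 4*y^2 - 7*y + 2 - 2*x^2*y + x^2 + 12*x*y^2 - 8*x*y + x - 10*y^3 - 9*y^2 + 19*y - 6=x^2*(3 - 2*y) + x*(12*y^2 - 6*y - 18) - 10*y^3 - 13*y^2 + 26*y + 24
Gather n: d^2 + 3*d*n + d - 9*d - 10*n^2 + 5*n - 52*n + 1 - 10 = d^2 - 8*d - 10*n^2 + n*(3*d - 47) - 9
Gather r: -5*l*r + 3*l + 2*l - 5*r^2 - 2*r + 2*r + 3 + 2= -5*l*r + 5*l - 5*r^2 + 5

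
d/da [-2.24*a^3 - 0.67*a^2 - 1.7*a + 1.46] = -6.72*a^2 - 1.34*a - 1.7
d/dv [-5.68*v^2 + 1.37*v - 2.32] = 1.37 - 11.36*v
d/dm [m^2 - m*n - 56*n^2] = 2*m - n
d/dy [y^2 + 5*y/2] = 2*y + 5/2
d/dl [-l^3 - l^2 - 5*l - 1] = -3*l^2 - 2*l - 5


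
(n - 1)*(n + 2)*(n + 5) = n^3 + 6*n^2 + 3*n - 10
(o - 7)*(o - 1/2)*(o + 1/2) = o^3 - 7*o^2 - o/4 + 7/4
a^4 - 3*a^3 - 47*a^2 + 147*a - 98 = (a - 7)*(a - 2)*(a - 1)*(a + 7)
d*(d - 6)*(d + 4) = d^3 - 2*d^2 - 24*d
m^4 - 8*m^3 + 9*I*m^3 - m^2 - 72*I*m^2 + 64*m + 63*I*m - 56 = (m - 7)*(m - 1)*(m + I)*(m + 8*I)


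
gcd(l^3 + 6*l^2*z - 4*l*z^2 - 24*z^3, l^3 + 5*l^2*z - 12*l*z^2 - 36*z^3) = l^2 + 8*l*z + 12*z^2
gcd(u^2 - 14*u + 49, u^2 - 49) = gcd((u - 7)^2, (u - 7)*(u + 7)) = u - 7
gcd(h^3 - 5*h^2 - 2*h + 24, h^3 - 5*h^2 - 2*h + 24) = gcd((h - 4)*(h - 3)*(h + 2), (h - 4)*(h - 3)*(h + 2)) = h^3 - 5*h^2 - 2*h + 24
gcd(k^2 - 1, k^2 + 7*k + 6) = k + 1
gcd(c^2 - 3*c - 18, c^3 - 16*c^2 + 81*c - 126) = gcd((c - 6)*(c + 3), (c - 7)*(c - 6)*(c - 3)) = c - 6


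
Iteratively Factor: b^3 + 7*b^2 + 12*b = (b + 4)*(b^2 + 3*b) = b*(b + 4)*(b + 3)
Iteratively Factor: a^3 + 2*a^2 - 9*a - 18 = (a + 3)*(a^2 - a - 6) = (a + 2)*(a + 3)*(a - 3)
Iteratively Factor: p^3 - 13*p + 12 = (p - 3)*(p^2 + 3*p - 4) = (p - 3)*(p - 1)*(p + 4)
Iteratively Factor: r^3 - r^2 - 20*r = (r - 5)*(r^2 + 4*r) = (r - 5)*(r + 4)*(r)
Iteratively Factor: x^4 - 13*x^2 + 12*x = (x - 3)*(x^3 + 3*x^2 - 4*x) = x*(x - 3)*(x^2 + 3*x - 4) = x*(x - 3)*(x - 1)*(x + 4)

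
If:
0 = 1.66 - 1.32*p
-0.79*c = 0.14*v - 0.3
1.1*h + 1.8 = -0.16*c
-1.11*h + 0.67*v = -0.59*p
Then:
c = 1.10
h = -1.80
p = 1.26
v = -4.08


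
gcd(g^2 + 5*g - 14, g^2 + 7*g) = g + 7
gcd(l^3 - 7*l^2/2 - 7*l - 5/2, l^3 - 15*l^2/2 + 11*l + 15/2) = l^2 - 9*l/2 - 5/2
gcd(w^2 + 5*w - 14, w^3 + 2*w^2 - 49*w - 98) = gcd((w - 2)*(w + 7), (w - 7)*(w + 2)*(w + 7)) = w + 7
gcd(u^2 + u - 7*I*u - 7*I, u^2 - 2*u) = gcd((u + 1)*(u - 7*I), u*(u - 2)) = 1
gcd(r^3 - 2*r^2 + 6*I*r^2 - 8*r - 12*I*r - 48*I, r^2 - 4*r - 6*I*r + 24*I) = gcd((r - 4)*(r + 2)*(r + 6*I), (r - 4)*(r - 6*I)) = r - 4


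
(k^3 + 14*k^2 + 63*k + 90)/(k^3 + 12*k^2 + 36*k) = (k^2 + 8*k + 15)/(k*(k + 6))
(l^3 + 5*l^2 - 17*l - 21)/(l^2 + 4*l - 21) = l + 1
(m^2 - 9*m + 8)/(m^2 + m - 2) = (m - 8)/(m + 2)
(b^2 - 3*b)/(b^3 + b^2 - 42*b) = (b - 3)/(b^2 + b - 42)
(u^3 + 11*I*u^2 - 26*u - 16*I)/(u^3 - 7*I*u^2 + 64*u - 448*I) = (u^2 + 3*I*u - 2)/(u^2 - 15*I*u - 56)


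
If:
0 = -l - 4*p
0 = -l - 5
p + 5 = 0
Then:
No Solution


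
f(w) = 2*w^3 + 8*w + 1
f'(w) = 6*w^2 + 8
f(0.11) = 1.88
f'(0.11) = 8.07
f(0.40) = 4.33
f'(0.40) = 8.96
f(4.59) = 231.13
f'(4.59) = 134.41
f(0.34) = 3.80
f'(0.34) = 8.69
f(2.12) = 37.02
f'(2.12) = 34.97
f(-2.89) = -70.40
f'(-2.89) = 58.11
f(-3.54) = -116.04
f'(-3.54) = 83.19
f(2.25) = 41.78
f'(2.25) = 38.38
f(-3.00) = -77.00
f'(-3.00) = 62.00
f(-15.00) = -6869.00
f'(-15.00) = 1358.00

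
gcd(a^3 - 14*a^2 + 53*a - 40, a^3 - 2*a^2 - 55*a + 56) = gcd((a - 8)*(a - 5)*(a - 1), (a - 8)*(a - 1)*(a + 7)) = a^2 - 9*a + 8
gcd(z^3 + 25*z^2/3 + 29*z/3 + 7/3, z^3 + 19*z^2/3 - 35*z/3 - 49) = z + 7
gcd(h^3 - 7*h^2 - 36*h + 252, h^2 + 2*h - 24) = h + 6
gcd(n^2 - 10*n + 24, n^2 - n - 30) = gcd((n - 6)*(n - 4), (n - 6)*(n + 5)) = n - 6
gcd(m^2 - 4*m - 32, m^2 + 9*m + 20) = m + 4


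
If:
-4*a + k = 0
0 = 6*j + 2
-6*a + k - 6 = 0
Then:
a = -3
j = -1/3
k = -12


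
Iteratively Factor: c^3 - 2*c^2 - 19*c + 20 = (c - 1)*(c^2 - c - 20) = (c - 1)*(c + 4)*(c - 5)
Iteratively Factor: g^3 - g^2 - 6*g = (g + 2)*(g^2 - 3*g) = g*(g + 2)*(g - 3)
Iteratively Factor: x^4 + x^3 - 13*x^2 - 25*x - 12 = (x + 1)*(x^3 - 13*x - 12) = (x + 1)^2*(x^2 - x - 12) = (x + 1)^2*(x + 3)*(x - 4)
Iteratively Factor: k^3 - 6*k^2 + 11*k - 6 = (k - 3)*(k^2 - 3*k + 2) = (k - 3)*(k - 2)*(k - 1)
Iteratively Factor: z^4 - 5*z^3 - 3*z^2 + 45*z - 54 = (z - 3)*(z^3 - 2*z^2 - 9*z + 18) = (z - 3)^2*(z^2 + z - 6) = (z - 3)^2*(z + 3)*(z - 2)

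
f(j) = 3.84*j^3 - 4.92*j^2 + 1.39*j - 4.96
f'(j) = 11.52*j^2 - 9.84*j + 1.39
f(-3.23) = -190.18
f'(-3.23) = 153.36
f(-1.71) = -40.92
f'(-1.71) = 51.90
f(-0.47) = -7.10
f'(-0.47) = 8.56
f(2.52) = 28.75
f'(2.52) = 49.75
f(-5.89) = -968.48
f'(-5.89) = 459.00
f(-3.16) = -179.65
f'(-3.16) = 147.52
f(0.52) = -5.03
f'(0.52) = -0.61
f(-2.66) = -115.74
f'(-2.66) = 109.08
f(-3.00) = -157.09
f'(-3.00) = 134.59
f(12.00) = 5938.76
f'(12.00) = 1542.19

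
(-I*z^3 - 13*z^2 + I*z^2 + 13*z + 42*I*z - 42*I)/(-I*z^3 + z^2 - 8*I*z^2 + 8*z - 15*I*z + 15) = (z^3 - z^2*(1 + 13*I) + z*(-42 + 13*I) + 42)/(z^3 + z^2*(8 + I) + z*(15 + 8*I) + 15*I)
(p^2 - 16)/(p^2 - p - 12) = (p + 4)/(p + 3)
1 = 1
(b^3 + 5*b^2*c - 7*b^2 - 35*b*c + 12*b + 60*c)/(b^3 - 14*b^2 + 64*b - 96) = (b^2 + 5*b*c - 3*b - 15*c)/(b^2 - 10*b + 24)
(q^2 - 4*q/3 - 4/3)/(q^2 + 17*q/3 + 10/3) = (q - 2)/(q + 5)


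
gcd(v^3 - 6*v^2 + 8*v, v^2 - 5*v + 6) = v - 2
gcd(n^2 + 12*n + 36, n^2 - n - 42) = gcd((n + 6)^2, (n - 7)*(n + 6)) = n + 6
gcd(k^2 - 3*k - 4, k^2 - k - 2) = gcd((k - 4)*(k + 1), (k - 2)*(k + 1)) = k + 1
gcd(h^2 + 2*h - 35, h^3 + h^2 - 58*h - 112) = h + 7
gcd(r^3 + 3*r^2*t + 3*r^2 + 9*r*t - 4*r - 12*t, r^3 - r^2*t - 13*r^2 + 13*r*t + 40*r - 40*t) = 1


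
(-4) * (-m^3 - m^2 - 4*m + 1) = 4*m^3 + 4*m^2 + 16*m - 4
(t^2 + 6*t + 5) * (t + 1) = t^3 + 7*t^2 + 11*t + 5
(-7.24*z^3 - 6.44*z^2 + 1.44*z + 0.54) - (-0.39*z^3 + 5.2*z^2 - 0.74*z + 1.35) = -6.85*z^3 - 11.64*z^2 + 2.18*z - 0.81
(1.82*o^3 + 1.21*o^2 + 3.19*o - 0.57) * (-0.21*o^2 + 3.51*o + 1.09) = -0.3822*o^5 + 6.1341*o^4 + 5.561*o^3 + 12.6355*o^2 + 1.4764*o - 0.6213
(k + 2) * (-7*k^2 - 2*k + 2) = -7*k^3 - 16*k^2 - 2*k + 4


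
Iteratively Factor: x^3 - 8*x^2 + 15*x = (x - 5)*(x^2 - 3*x) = x*(x - 5)*(x - 3)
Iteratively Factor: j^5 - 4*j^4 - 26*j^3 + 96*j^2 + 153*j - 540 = (j - 5)*(j^4 + j^3 - 21*j^2 - 9*j + 108) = (j - 5)*(j - 3)*(j^3 + 4*j^2 - 9*j - 36) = (j - 5)*(j - 3)^2*(j^2 + 7*j + 12) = (j - 5)*(j - 3)^2*(j + 4)*(j + 3)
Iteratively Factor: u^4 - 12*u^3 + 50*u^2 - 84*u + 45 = (u - 3)*(u^3 - 9*u^2 + 23*u - 15) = (u - 3)*(u - 1)*(u^2 - 8*u + 15) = (u - 3)^2*(u - 1)*(u - 5)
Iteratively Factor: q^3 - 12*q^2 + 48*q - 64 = (q - 4)*(q^2 - 8*q + 16) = (q - 4)^2*(q - 4)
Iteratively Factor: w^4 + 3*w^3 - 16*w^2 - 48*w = (w)*(w^3 + 3*w^2 - 16*w - 48) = w*(w - 4)*(w^2 + 7*w + 12) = w*(w - 4)*(w + 3)*(w + 4)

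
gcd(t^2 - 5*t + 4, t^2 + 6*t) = 1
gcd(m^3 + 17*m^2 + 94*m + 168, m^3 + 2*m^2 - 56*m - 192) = m^2 + 10*m + 24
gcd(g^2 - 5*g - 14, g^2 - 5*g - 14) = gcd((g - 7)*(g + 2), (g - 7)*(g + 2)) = g^2 - 5*g - 14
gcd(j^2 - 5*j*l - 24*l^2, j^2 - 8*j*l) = j - 8*l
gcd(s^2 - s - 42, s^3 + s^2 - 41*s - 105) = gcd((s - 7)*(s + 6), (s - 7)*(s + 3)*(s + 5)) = s - 7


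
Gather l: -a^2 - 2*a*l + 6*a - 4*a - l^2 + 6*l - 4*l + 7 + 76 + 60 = -a^2 + 2*a - l^2 + l*(2 - 2*a) + 143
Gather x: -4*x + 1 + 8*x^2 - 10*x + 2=8*x^2 - 14*x + 3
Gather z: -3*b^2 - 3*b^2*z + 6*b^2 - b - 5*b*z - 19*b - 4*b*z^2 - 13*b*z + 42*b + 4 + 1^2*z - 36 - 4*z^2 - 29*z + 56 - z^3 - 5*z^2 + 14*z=3*b^2 + 22*b - z^3 + z^2*(-4*b - 9) + z*(-3*b^2 - 18*b - 14) + 24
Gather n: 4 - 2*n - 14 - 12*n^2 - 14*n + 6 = -12*n^2 - 16*n - 4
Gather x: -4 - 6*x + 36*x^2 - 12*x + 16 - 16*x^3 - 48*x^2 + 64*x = -16*x^3 - 12*x^2 + 46*x + 12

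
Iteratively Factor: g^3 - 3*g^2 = (g - 3)*(g^2) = g*(g - 3)*(g)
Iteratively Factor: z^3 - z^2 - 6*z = (z - 3)*(z^2 + 2*z) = (z - 3)*(z + 2)*(z)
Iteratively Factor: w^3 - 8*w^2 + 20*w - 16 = (w - 2)*(w^2 - 6*w + 8) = (w - 4)*(w - 2)*(w - 2)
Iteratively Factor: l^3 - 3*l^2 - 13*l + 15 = (l + 3)*(l^2 - 6*l + 5) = (l - 1)*(l + 3)*(l - 5)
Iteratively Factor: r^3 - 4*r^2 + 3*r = (r - 3)*(r^2 - r) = (r - 3)*(r - 1)*(r)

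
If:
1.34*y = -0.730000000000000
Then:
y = -0.54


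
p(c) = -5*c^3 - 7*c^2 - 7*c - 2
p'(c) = -15*c^2 - 14*c - 7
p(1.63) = -53.66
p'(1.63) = -69.67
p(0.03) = -2.22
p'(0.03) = -7.43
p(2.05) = -88.84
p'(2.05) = -98.74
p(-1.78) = 16.48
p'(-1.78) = -29.61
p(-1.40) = 7.80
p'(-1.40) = -16.80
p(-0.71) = 1.23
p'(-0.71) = -4.62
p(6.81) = -1953.41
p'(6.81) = -797.98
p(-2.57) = 54.63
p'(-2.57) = -70.09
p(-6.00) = 868.00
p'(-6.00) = -463.00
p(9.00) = -4277.00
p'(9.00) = -1348.00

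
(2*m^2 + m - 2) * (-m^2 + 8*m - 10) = -2*m^4 + 15*m^3 - 10*m^2 - 26*m + 20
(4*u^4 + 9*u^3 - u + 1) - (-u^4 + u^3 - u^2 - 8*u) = 5*u^4 + 8*u^3 + u^2 + 7*u + 1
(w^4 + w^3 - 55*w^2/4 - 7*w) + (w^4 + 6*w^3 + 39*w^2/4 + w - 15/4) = 2*w^4 + 7*w^3 - 4*w^2 - 6*w - 15/4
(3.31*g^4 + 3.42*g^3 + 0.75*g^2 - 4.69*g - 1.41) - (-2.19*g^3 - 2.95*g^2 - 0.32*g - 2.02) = 3.31*g^4 + 5.61*g^3 + 3.7*g^2 - 4.37*g + 0.61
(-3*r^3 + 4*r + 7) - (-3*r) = -3*r^3 + 7*r + 7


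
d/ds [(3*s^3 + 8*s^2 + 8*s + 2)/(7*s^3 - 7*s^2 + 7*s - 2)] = (-77*s^4 - 70*s^3 + 52*s^2 - 4*s - 30)/(49*s^6 - 98*s^5 + 147*s^4 - 126*s^3 + 77*s^2 - 28*s + 4)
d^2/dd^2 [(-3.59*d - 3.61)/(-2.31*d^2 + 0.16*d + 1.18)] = ((-49.7574*d - 15.5294)*(-2.31*d^2 + 0.16*d + 1.18) - (3.59*d + 3.61)*(4.62*d - 0.16)*(9.24*d - 0.32))/(-2.31*d^2 + 0.16*d + 1.18)^3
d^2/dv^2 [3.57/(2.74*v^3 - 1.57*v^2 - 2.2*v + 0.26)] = ((11.2098 - 58.6908*v)*(2.74*v^3 - 1.57*v^2 - 2.2*v + 0.26) + 3.57*(-16.44*v^2 + 6.28*v + 4.4)*(-8.22*v^2 + 3.14*v + 2.2))/(2.74*v^3 - 1.57*v^2 - 2.2*v + 0.26)^3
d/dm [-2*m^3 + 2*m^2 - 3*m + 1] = -6*m^2 + 4*m - 3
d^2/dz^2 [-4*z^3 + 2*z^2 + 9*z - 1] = 4 - 24*z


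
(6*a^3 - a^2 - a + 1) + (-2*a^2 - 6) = 6*a^3 - 3*a^2 - a - 5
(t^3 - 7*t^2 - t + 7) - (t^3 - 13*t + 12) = -7*t^2 + 12*t - 5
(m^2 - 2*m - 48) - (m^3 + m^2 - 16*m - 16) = -m^3 + 14*m - 32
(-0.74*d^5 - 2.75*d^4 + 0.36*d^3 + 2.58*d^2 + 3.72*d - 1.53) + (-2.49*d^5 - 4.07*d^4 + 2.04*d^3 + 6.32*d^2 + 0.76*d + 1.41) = -3.23*d^5 - 6.82*d^4 + 2.4*d^3 + 8.9*d^2 + 4.48*d - 0.12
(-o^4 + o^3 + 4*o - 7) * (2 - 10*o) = 10*o^5 - 12*o^4 + 2*o^3 - 40*o^2 + 78*o - 14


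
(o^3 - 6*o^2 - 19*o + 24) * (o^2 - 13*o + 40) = o^5 - 19*o^4 + 99*o^3 + 31*o^2 - 1072*o + 960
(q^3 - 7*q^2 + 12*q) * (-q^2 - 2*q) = -q^5 + 5*q^4 + 2*q^3 - 24*q^2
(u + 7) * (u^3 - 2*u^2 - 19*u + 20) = u^4 + 5*u^3 - 33*u^2 - 113*u + 140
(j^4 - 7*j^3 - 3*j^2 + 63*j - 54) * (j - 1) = j^5 - 8*j^4 + 4*j^3 + 66*j^2 - 117*j + 54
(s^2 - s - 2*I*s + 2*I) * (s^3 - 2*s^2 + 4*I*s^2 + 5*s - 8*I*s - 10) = s^5 - 3*s^4 + 2*I*s^4 + 15*s^3 - 6*I*s^3 - 39*s^2 - 6*I*s^2 + 26*s + 30*I*s - 20*I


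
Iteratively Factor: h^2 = (h)*(h)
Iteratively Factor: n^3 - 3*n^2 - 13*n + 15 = (n - 5)*(n^2 + 2*n - 3) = (n - 5)*(n - 1)*(n + 3)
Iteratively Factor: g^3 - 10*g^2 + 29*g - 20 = (g - 1)*(g^2 - 9*g + 20) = (g - 4)*(g - 1)*(g - 5)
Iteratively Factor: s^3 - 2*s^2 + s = (s)*(s^2 - 2*s + 1) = s*(s - 1)*(s - 1)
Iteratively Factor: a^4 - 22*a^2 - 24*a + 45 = (a - 5)*(a^3 + 5*a^2 + 3*a - 9) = (a - 5)*(a + 3)*(a^2 + 2*a - 3) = (a - 5)*(a + 3)^2*(a - 1)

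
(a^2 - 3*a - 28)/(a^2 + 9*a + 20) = (a - 7)/(a + 5)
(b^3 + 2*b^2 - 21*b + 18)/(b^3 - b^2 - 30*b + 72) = (b - 1)/(b - 4)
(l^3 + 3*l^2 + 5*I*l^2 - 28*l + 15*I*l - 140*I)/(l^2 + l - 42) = (l^2 + l*(-4 + 5*I) - 20*I)/(l - 6)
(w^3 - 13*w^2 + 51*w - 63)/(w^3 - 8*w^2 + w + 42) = (w - 3)/(w + 2)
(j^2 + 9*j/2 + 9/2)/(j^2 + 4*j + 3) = (j + 3/2)/(j + 1)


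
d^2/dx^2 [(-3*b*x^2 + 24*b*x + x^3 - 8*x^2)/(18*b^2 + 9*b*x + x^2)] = 12*b*(-162*b^4 + 162*b^3*x - 1080*b^3 + 108*b^2*x^2 - 216*b^2*x + 15*b*x^3 + 72*b*x^2 + 16*x^3)/(5832*b^6 + 8748*b^5*x + 5346*b^4*x^2 + 1701*b^3*x^3 + 297*b^2*x^4 + 27*b*x^5 + x^6)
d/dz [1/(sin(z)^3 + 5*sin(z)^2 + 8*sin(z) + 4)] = -(3*sin(z) + 4)*cos(z)/((sin(z) + 1)^2*(sin(z) + 2)^3)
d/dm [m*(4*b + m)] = 4*b + 2*m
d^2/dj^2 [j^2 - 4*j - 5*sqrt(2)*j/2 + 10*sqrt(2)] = 2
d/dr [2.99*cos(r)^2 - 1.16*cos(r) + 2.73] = (1.16 - 5.98*cos(r))*sin(r)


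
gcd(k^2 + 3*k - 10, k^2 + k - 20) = k + 5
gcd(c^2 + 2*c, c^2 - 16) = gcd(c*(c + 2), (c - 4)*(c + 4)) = 1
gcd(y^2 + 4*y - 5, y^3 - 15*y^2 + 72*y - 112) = 1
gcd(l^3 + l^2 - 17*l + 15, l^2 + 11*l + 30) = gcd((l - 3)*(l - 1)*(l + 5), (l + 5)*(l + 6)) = l + 5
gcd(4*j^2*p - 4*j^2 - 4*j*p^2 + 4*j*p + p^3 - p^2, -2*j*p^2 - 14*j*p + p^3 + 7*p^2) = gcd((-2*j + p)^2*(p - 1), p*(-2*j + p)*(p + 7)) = -2*j + p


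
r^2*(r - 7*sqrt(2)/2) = r^3 - 7*sqrt(2)*r^2/2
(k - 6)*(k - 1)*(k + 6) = k^3 - k^2 - 36*k + 36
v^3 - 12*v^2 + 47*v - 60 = (v - 5)*(v - 4)*(v - 3)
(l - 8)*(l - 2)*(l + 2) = l^3 - 8*l^2 - 4*l + 32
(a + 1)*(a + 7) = a^2 + 8*a + 7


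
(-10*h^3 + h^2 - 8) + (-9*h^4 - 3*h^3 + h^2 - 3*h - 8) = -9*h^4 - 13*h^3 + 2*h^2 - 3*h - 16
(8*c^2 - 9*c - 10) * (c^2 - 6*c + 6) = 8*c^4 - 57*c^3 + 92*c^2 + 6*c - 60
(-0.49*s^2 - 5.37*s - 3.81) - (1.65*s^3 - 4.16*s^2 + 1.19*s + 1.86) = -1.65*s^3 + 3.67*s^2 - 6.56*s - 5.67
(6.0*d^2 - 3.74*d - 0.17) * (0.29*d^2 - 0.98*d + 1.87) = 1.74*d^4 - 6.9646*d^3 + 14.8359*d^2 - 6.8272*d - 0.3179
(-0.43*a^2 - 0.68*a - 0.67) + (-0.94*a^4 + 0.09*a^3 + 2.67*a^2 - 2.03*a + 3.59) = -0.94*a^4 + 0.09*a^3 + 2.24*a^2 - 2.71*a + 2.92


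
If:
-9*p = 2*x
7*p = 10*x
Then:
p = 0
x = 0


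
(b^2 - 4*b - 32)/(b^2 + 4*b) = (b - 8)/b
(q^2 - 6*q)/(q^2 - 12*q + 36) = q/(q - 6)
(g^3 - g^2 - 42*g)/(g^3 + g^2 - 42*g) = (g^2 - g - 42)/(g^2 + g - 42)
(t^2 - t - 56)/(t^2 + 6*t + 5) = (t^2 - t - 56)/(t^2 + 6*t + 5)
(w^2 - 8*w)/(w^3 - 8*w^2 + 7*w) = (w - 8)/(w^2 - 8*w + 7)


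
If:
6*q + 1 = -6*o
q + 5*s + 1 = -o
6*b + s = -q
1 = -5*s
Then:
No Solution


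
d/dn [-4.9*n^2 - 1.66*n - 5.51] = -9.8*n - 1.66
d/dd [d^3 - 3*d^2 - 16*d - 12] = 3*d^2 - 6*d - 16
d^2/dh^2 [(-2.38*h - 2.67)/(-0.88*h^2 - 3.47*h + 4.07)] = ((1.76*h + 3.47)*(2.38*h + 2.67)*(3.52*h + 6.94) - (12.5664*h + 21.2164)*(0.88*h^2 + 3.47*h - 4.07))/(0.88*h^2 + 3.47*h - 4.07)^3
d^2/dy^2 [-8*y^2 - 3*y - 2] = -16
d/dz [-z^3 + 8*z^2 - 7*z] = -3*z^2 + 16*z - 7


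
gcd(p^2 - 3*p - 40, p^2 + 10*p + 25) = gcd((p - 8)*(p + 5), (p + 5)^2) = p + 5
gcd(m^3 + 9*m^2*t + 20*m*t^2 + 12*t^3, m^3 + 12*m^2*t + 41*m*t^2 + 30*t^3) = m^2 + 7*m*t + 6*t^2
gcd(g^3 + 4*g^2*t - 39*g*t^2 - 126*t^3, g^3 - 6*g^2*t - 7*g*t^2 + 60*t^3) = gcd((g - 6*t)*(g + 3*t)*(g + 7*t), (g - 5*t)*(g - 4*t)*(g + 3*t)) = g + 3*t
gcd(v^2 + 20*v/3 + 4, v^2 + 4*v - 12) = v + 6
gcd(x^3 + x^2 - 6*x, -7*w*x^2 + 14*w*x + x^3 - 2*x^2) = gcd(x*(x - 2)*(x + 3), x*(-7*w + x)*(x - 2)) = x^2 - 2*x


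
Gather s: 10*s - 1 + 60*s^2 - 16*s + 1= 60*s^2 - 6*s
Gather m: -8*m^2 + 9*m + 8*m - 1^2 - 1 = -8*m^2 + 17*m - 2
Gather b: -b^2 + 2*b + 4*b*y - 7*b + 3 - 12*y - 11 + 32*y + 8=-b^2 + b*(4*y - 5) + 20*y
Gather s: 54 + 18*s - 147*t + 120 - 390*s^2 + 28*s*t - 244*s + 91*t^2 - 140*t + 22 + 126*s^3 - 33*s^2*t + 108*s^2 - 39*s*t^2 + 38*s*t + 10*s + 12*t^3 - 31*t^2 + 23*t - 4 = 126*s^3 + s^2*(-33*t - 282) + s*(-39*t^2 + 66*t - 216) + 12*t^3 + 60*t^2 - 264*t + 192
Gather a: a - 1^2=a - 1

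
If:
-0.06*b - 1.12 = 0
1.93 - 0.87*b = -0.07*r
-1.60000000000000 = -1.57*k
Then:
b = -18.67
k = 1.02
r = -259.57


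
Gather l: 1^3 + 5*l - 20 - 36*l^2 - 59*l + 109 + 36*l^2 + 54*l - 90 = 0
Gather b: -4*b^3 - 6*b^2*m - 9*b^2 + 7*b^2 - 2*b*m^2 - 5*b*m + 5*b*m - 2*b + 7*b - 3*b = -4*b^3 + b^2*(-6*m - 2) + b*(2 - 2*m^2)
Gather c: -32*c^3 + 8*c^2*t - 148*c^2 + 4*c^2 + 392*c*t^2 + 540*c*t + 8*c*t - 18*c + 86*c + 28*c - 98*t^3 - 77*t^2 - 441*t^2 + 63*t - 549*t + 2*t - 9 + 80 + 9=-32*c^3 + c^2*(8*t - 144) + c*(392*t^2 + 548*t + 96) - 98*t^3 - 518*t^2 - 484*t + 80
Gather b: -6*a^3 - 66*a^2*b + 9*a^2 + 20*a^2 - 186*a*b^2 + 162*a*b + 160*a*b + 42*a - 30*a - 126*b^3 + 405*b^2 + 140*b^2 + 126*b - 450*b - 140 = -6*a^3 + 29*a^2 + 12*a - 126*b^3 + b^2*(545 - 186*a) + b*(-66*a^2 + 322*a - 324) - 140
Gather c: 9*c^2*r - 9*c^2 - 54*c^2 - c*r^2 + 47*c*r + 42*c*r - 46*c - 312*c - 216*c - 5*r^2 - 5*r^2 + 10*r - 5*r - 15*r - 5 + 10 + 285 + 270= c^2*(9*r - 63) + c*(-r^2 + 89*r - 574) - 10*r^2 - 10*r + 560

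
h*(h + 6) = h^2 + 6*h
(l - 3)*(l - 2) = l^2 - 5*l + 6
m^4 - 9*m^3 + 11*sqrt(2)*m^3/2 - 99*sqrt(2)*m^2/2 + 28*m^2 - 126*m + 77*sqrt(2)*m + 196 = (m - 7)*(m - 2)*(m + 2*sqrt(2))*(m + 7*sqrt(2)/2)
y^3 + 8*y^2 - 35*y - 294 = (y - 6)*(y + 7)^2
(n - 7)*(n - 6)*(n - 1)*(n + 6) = n^4 - 8*n^3 - 29*n^2 + 288*n - 252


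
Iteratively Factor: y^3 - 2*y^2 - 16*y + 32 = (y - 4)*(y^2 + 2*y - 8) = (y - 4)*(y + 4)*(y - 2)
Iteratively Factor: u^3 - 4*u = (u - 2)*(u^2 + 2*u) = (u - 2)*(u + 2)*(u)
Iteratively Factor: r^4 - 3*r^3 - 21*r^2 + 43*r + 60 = (r + 4)*(r^3 - 7*r^2 + 7*r + 15) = (r - 3)*(r + 4)*(r^2 - 4*r - 5) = (r - 3)*(r + 1)*(r + 4)*(r - 5)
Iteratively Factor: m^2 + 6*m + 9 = (m + 3)*(m + 3)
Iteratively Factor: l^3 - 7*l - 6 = (l + 2)*(l^2 - 2*l - 3) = (l - 3)*(l + 2)*(l + 1)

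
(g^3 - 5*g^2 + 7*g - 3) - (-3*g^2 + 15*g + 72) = g^3 - 2*g^2 - 8*g - 75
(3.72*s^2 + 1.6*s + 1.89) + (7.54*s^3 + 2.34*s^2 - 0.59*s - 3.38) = 7.54*s^3 + 6.06*s^2 + 1.01*s - 1.49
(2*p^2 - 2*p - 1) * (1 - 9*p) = -18*p^3 + 20*p^2 + 7*p - 1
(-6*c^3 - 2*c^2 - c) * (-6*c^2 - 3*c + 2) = 36*c^5 + 30*c^4 - c^2 - 2*c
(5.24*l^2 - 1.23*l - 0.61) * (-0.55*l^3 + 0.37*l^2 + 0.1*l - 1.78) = -2.882*l^5 + 2.6153*l^4 + 0.4044*l^3 - 9.6759*l^2 + 2.1284*l + 1.0858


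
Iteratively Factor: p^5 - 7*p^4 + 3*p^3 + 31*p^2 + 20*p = (p)*(p^4 - 7*p^3 + 3*p^2 + 31*p + 20) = p*(p - 4)*(p^3 - 3*p^2 - 9*p - 5) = p*(p - 4)*(p + 1)*(p^2 - 4*p - 5) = p*(p - 4)*(p + 1)^2*(p - 5)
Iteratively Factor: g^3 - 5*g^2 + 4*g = (g)*(g^2 - 5*g + 4) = g*(g - 4)*(g - 1)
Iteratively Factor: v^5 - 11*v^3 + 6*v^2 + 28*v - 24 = (v + 2)*(v^4 - 2*v^3 - 7*v^2 + 20*v - 12) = (v - 2)*(v + 2)*(v^3 - 7*v + 6) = (v - 2)*(v - 1)*(v + 2)*(v^2 + v - 6) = (v - 2)*(v - 1)*(v + 2)*(v + 3)*(v - 2)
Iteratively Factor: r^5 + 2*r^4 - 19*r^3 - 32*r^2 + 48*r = (r + 3)*(r^4 - r^3 - 16*r^2 + 16*r) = (r - 4)*(r + 3)*(r^3 + 3*r^2 - 4*r) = r*(r - 4)*(r + 3)*(r^2 + 3*r - 4) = r*(r - 4)*(r - 1)*(r + 3)*(r + 4)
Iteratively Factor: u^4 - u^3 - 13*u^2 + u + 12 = (u - 4)*(u^3 + 3*u^2 - u - 3) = (u - 4)*(u + 3)*(u^2 - 1) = (u - 4)*(u + 1)*(u + 3)*(u - 1)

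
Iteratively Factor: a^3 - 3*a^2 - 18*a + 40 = (a - 5)*(a^2 + 2*a - 8) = (a - 5)*(a + 4)*(a - 2)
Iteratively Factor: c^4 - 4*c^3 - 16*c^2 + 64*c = (c - 4)*(c^3 - 16*c) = (c - 4)*(c + 4)*(c^2 - 4*c) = c*(c - 4)*(c + 4)*(c - 4)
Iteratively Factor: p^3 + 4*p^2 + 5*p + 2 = (p + 2)*(p^2 + 2*p + 1) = (p + 1)*(p + 2)*(p + 1)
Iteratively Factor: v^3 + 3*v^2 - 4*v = (v)*(v^2 + 3*v - 4) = v*(v - 1)*(v + 4)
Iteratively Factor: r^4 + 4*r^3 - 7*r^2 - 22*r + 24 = (r + 4)*(r^3 - 7*r + 6) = (r - 2)*(r + 4)*(r^2 + 2*r - 3) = (r - 2)*(r + 3)*(r + 4)*(r - 1)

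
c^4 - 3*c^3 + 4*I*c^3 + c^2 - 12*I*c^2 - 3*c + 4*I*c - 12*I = (c - 3)*(c - I)*(c + I)*(c + 4*I)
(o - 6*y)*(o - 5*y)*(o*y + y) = o^3*y - 11*o^2*y^2 + o^2*y + 30*o*y^3 - 11*o*y^2 + 30*y^3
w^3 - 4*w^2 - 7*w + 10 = (w - 5)*(w - 1)*(w + 2)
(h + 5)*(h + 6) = h^2 + 11*h + 30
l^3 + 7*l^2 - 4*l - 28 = (l - 2)*(l + 2)*(l + 7)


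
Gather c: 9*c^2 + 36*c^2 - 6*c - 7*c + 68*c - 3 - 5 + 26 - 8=45*c^2 + 55*c + 10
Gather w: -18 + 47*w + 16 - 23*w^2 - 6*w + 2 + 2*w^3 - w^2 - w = 2*w^3 - 24*w^2 + 40*w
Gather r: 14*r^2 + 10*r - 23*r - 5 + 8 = 14*r^2 - 13*r + 3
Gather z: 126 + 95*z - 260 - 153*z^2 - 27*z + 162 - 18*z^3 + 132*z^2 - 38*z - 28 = -18*z^3 - 21*z^2 + 30*z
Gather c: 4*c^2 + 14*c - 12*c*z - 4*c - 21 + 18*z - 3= 4*c^2 + c*(10 - 12*z) + 18*z - 24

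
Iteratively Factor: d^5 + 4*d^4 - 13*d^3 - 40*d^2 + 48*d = (d + 4)*(d^4 - 13*d^2 + 12*d) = (d + 4)^2*(d^3 - 4*d^2 + 3*d) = d*(d + 4)^2*(d^2 - 4*d + 3) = d*(d - 3)*(d + 4)^2*(d - 1)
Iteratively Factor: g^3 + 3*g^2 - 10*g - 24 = (g - 3)*(g^2 + 6*g + 8) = (g - 3)*(g + 2)*(g + 4)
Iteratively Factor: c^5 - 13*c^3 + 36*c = (c - 3)*(c^4 + 3*c^3 - 4*c^2 - 12*c) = (c - 3)*(c + 2)*(c^3 + c^2 - 6*c) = (c - 3)*(c + 2)*(c + 3)*(c^2 - 2*c) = (c - 3)*(c - 2)*(c + 2)*(c + 3)*(c)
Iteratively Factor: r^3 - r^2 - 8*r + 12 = (r - 2)*(r^2 + r - 6) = (r - 2)^2*(r + 3)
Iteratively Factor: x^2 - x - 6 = (x + 2)*(x - 3)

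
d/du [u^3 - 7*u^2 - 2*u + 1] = 3*u^2 - 14*u - 2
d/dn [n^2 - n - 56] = 2*n - 1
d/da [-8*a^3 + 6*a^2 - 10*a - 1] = -24*a^2 + 12*a - 10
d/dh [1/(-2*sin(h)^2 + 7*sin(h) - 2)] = (4*sin(h) - 7)*cos(h)/(-7*sin(h) - cos(2*h) + 3)^2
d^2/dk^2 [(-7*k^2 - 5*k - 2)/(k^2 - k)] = 4*(-6*k^3 - 3*k^2 + 3*k - 1)/(k^3*(k^3 - 3*k^2 + 3*k - 1))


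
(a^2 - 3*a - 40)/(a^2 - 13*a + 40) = (a + 5)/(a - 5)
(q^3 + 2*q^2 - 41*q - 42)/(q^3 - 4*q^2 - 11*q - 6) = (q + 7)/(q + 1)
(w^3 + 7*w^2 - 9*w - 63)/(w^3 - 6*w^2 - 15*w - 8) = (-w^3 - 7*w^2 + 9*w + 63)/(-w^3 + 6*w^2 + 15*w + 8)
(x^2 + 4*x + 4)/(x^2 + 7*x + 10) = (x + 2)/(x + 5)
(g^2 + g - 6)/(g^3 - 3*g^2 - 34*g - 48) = (g - 2)/(g^2 - 6*g - 16)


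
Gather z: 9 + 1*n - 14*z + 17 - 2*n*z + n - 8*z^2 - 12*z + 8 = 2*n - 8*z^2 + z*(-2*n - 26) + 34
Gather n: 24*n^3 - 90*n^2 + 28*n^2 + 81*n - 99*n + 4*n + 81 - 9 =24*n^3 - 62*n^2 - 14*n + 72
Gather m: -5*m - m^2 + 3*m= -m^2 - 2*m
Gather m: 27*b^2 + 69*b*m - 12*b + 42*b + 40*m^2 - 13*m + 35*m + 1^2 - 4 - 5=27*b^2 + 30*b + 40*m^2 + m*(69*b + 22) - 8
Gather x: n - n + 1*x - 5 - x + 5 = 0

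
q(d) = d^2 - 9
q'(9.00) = 18.00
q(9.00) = 72.00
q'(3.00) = 6.00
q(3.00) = 0.00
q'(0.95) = 1.90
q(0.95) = -8.10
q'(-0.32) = -0.64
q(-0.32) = -8.90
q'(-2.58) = -5.16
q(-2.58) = -2.34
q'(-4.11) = -8.22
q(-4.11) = 7.89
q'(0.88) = 1.76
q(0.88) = -8.23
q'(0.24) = 0.48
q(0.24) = -8.94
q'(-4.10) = -8.20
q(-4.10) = 7.81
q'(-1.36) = -2.72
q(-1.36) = -7.15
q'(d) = 2*d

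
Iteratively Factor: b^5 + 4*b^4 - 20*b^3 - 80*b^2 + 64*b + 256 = (b - 2)*(b^4 + 6*b^3 - 8*b^2 - 96*b - 128) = (b - 2)*(b + 4)*(b^3 + 2*b^2 - 16*b - 32) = (b - 2)*(b + 2)*(b + 4)*(b^2 - 16) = (b - 2)*(b + 2)*(b + 4)^2*(b - 4)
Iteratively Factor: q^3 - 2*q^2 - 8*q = (q - 4)*(q^2 + 2*q) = q*(q - 4)*(q + 2)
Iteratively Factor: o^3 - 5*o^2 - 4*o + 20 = (o - 5)*(o^2 - 4) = (o - 5)*(o - 2)*(o + 2)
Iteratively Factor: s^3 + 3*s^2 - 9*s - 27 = (s + 3)*(s^2 - 9) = (s - 3)*(s + 3)*(s + 3)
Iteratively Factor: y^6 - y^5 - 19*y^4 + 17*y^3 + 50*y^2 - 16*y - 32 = (y - 1)*(y^5 - 19*y^3 - 2*y^2 + 48*y + 32) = (y - 4)*(y - 1)*(y^4 + 4*y^3 - 3*y^2 - 14*y - 8) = (y - 4)*(y - 1)*(y + 4)*(y^3 - 3*y - 2) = (y - 4)*(y - 1)*(y + 1)*(y + 4)*(y^2 - y - 2) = (y - 4)*(y - 1)*(y + 1)^2*(y + 4)*(y - 2)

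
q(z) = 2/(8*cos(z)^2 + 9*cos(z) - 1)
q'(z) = 2*(16*sin(z)*cos(z) + 9*sin(z))/(8*cos(z)^2 + 9*cos(z) - 1)^2 = 2*(16*cos(z) + 9)*sin(z)/(8*cos(z)^2 + 9*cos(z) - 1)^2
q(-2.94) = -0.94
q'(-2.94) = 0.58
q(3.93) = -0.59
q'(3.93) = 0.28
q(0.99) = 0.32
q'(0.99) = 0.74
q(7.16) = 0.25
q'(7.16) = 0.46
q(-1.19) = 0.58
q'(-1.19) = -2.33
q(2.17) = -0.57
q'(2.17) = -0.00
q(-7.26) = 0.31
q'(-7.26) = -0.70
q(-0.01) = 0.13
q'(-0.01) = -0.00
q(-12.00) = 0.16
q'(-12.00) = 0.16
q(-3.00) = -0.97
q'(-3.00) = 0.45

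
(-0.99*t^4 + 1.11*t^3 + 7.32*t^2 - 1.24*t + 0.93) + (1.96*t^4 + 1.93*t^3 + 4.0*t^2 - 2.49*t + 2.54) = 0.97*t^4 + 3.04*t^3 + 11.32*t^2 - 3.73*t + 3.47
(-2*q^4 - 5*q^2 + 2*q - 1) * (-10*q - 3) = 20*q^5 + 6*q^4 + 50*q^3 - 5*q^2 + 4*q + 3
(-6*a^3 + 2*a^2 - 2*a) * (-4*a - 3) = 24*a^4 + 10*a^3 + 2*a^2 + 6*a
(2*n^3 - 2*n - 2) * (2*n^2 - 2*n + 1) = 4*n^5 - 4*n^4 - 2*n^3 + 2*n - 2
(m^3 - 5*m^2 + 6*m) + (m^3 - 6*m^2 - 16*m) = 2*m^3 - 11*m^2 - 10*m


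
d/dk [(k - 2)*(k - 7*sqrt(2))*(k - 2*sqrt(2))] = 3*k^2 - 18*sqrt(2)*k - 4*k + 18*sqrt(2) + 28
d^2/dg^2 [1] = 0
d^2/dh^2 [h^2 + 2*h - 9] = 2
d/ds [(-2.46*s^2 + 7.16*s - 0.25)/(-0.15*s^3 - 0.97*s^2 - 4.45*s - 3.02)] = (-0.369*s^4 + 2.148*s^3 + 17.7797*s^2 + 14.3734*s - 22.7357)/(0.0225*s^6 + 0.291*s^5 + 2.2759*s^4 + 9.539*s^3 + 25.6613*s^2 + 26.878*s + 9.1204)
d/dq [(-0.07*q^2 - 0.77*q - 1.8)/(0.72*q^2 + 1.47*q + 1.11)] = (0.4515*q^2 + 2.4366*q + 1.7913)/(0.5184*q^4 + 2.1168*q^3 + 3.7593*q^2 + 3.2634*q + 1.2321)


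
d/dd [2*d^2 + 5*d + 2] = 4*d + 5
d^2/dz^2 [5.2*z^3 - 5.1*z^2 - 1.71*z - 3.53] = 31.2*z - 10.2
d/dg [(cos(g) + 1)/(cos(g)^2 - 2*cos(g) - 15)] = (cos(g)^2 + 2*cos(g) + 13)*sin(g)/(sin(g)^2 + 2*cos(g) + 14)^2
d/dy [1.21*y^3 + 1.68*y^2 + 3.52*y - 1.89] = 3.63*y^2 + 3.36*y + 3.52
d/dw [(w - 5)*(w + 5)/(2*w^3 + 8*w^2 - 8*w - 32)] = (-w^4 + 71*w^2 + 168*w - 100)/(2*(w^6 + 8*w^5 + 8*w^4 - 64*w^3 - 112*w^2 + 128*w + 256))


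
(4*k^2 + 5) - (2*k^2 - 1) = 2*k^2 + 6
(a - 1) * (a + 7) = a^2 + 6*a - 7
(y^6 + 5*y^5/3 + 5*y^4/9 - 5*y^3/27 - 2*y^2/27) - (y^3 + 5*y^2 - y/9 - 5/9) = y^6 + 5*y^5/3 + 5*y^4/9 - 32*y^3/27 - 137*y^2/27 + y/9 + 5/9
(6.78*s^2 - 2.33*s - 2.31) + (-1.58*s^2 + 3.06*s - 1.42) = 5.2*s^2 + 0.73*s - 3.73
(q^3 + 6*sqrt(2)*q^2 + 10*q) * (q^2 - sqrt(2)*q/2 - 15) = q^5 + 11*sqrt(2)*q^4/2 - 11*q^3 - 95*sqrt(2)*q^2 - 150*q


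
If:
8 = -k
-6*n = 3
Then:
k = -8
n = -1/2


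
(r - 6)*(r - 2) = r^2 - 8*r + 12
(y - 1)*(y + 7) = y^2 + 6*y - 7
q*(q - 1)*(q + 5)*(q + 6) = q^4 + 10*q^3 + 19*q^2 - 30*q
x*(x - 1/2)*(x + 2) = x^3 + 3*x^2/2 - x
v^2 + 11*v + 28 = (v + 4)*(v + 7)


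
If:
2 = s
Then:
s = 2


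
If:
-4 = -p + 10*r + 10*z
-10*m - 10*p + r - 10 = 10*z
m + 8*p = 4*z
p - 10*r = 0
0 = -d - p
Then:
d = 100/701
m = -1608/3505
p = -100/701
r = -10/701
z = -2/5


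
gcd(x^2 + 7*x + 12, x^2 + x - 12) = x + 4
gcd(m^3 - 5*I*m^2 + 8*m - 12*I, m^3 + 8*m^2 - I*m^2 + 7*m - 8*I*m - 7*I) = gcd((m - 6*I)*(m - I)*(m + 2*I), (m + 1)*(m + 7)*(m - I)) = m - I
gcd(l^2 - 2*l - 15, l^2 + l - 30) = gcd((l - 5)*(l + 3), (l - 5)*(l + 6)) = l - 5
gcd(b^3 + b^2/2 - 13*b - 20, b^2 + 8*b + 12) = b + 2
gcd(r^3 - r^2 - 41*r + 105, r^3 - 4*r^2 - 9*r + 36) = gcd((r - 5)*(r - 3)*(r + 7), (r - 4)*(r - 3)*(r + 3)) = r - 3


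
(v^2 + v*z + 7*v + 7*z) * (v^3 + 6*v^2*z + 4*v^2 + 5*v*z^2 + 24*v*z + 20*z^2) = v^5 + 7*v^4*z + 11*v^4 + 11*v^3*z^2 + 77*v^3*z + 28*v^3 + 5*v^2*z^3 + 121*v^2*z^2 + 196*v^2*z + 55*v*z^3 + 308*v*z^2 + 140*z^3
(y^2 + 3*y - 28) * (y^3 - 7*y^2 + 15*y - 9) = y^5 - 4*y^4 - 34*y^3 + 232*y^2 - 447*y + 252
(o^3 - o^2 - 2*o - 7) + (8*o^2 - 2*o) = o^3 + 7*o^2 - 4*o - 7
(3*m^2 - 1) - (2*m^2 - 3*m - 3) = m^2 + 3*m + 2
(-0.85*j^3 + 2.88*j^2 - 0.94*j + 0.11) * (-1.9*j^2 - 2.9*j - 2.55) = 1.615*j^5 - 3.007*j^4 - 4.3985*j^3 - 4.827*j^2 + 2.078*j - 0.2805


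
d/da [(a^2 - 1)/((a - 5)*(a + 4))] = (-a^2 - 38*a - 1)/(a^4 - 2*a^3 - 39*a^2 + 40*a + 400)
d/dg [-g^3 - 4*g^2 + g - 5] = -3*g^2 - 8*g + 1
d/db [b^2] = 2*b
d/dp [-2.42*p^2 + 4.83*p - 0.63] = 4.83 - 4.84*p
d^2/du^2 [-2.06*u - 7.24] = 0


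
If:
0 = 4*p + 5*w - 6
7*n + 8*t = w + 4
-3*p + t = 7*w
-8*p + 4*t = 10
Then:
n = -836/161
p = 59/46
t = 233/46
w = 4/23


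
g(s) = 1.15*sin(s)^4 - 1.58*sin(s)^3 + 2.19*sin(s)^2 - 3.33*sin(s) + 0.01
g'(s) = 4.6*sin(s)^3*cos(s) - 4.74*sin(s)^2*cos(s) + 4.38*sin(s)*cos(s) - 3.33*cos(s)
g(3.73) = 2.91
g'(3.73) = 6.66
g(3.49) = 1.48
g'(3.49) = 5.23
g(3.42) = 1.13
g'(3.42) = 4.80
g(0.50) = -1.20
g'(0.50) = -1.59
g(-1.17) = 6.99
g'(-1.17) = -5.84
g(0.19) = -0.55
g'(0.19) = -2.59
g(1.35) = -1.58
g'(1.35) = 0.15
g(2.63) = -1.21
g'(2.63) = 1.55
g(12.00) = 2.77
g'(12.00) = -6.54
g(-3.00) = 0.53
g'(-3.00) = 4.01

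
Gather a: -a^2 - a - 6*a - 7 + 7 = -a^2 - 7*a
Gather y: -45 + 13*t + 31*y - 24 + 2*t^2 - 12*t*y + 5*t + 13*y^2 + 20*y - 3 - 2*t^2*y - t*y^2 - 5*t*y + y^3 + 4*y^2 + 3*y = 2*t^2 + 18*t + y^3 + y^2*(17 - t) + y*(-2*t^2 - 17*t + 54) - 72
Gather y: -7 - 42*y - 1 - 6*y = -48*y - 8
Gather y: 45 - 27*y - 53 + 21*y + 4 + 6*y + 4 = 0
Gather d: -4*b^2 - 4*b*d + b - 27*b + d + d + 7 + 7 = -4*b^2 - 26*b + d*(2 - 4*b) + 14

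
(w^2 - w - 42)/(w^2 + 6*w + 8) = (w^2 - w - 42)/(w^2 + 6*w + 8)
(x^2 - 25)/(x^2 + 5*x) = (x - 5)/x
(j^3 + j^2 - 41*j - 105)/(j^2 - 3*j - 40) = (j^2 - 4*j - 21)/(j - 8)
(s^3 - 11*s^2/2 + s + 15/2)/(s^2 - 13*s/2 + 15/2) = s + 1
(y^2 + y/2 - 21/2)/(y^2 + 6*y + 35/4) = 2*(y - 3)/(2*y + 5)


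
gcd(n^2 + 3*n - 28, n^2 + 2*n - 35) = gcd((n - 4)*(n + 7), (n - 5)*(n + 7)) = n + 7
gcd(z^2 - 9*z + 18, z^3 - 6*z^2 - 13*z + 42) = 1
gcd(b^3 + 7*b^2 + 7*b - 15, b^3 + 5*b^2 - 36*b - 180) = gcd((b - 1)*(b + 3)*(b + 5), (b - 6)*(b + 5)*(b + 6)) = b + 5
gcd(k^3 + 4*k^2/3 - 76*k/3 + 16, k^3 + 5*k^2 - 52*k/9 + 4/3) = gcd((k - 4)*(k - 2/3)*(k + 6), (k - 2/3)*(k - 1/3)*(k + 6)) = k^2 + 16*k/3 - 4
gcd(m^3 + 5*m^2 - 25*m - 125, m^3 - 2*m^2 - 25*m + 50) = m^2 - 25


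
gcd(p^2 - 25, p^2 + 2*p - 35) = p - 5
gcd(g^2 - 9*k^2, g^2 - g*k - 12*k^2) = g + 3*k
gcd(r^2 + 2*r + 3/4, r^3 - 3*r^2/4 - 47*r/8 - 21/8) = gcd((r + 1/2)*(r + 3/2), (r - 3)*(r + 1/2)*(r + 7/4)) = r + 1/2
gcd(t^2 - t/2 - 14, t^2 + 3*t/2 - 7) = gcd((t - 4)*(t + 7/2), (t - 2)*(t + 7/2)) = t + 7/2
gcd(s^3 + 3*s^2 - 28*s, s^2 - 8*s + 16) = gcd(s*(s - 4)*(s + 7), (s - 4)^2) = s - 4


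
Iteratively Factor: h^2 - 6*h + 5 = (h - 5)*(h - 1)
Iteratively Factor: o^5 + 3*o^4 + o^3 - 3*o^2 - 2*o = (o + 2)*(o^4 + o^3 - o^2 - o) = (o + 1)*(o + 2)*(o^3 - o) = o*(o + 1)*(o + 2)*(o^2 - 1) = o*(o - 1)*(o + 1)*(o + 2)*(o + 1)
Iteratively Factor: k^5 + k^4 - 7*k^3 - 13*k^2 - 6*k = (k + 1)*(k^4 - 7*k^2 - 6*k) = (k + 1)^2*(k^3 - k^2 - 6*k) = (k + 1)^2*(k + 2)*(k^2 - 3*k) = (k - 3)*(k + 1)^2*(k + 2)*(k)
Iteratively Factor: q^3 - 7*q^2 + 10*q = (q - 2)*(q^2 - 5*q) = q*(q - 2)*(q - 5)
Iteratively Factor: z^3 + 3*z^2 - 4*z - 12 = (z - 2)*(z^2 + 5*z + 6) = (z - 2)*(z + 3)*(z + 2)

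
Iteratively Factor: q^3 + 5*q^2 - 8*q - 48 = (q + 4)*(q^2 + q - 12) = (q + 4)^2*(q - 3)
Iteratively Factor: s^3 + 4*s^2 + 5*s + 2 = (s + 1)*(s^2 + 3*s + 2) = (s + 1)*(s + 2)*(s + 1)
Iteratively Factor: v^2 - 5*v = (v - 5)*(v)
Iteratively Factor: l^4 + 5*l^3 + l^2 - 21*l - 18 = (l - 2)*(l^3 + 7*l^2 + 15*l + 9) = (l - 2)*(l + 1)*(l^2 + 6*l + 9) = (l - 2)*(l + 1)*(l + 3)*(l + 3)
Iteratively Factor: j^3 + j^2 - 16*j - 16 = (j + 4)*(j^2 - 3*j - 4) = (j + 1)*(j + 4)*(j - 4)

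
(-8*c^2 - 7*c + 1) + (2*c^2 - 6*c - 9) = -6*c^2 - 13*c - 8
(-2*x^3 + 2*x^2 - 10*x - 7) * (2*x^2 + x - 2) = -4*x^5 + 2*x^4 - 14*x^3 - 28*x^2 + 13*x + 14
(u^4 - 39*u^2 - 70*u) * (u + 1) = u^5 + u^4 - 39*u^3 - 109*u^2 - 70*u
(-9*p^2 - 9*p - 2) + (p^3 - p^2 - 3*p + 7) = p^3 - 10*p^2 - 12*p + 5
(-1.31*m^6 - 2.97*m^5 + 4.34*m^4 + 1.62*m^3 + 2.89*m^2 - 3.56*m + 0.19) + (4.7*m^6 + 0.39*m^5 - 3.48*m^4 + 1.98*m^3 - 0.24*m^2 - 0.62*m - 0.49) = 3.39*m^6 - 2.58*m^5 + 0.86*m^4 + 3.6*m^3 + 2.65*m^2 - 4.18*m - 0.3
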